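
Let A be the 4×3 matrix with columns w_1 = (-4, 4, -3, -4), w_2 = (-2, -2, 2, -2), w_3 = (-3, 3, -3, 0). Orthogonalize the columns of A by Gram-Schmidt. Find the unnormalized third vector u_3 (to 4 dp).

w_1 = (-4, 4, -3, -4); ‖w_1‖ = 7.5498, so q_1 = (-0.5298, 0.5298, -0.3974, -0.5298).
q_1·w_2 = (-0.5298)·(-2) + 0.5298·(-2) + (-0.3974)·2 + (-0.5298)·(-2) = 0.2649.
u_2 = w_2 − 0.2649·q_1 = (-1.8596, -2.1404, 2.1053, -1.8596).
‖u_2‖ = 3.9912, so q_2 = (-0.4659, -0.5363, 0.5275, -0.4659).
q_1·w_3 = (-0.5298)·(-3) + 0.5298·3 + (-0.3974)·(-3) + (-0.5298)·0 = 4.3710; q_2·w_3 = (-0.4659)·(-3) + (-0.5363)·3 + 0.5275·(-3) + (-0.4659)·0 = -1.7934.
u_3 = w_3 − 4.3710·q_1 + 1.7934·q_2 = (-1.5198, -0.2775, -0.3172, 1.4802).

u_3 = (-1.5198, -0.2775, -0.3172, 1.4802)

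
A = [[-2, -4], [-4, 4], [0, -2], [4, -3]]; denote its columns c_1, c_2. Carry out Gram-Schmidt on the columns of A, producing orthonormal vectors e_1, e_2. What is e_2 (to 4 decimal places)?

c_1 = (-2, -4, 0, 4); ‖c_1‖ = 6.0000, so e_1 = (-0.3333, -0.6667, 0.0000, 0.6667).
e_1·c_2 = (-0.3333)·(-4) + (-0.6667)·4 + 0.0000·(-2) + 0.6667·(-3) = -3.3333.
u_2 = c_2 + 3.3333·e_1 = (-5.1111, 1.7778, -2.0000, -0.7778).
‖u_2‖ = 5.8214, so e_2 = (-0.8780, 0.3054, -0.3436, -0.1336).

e_2 = (-0.8780, 0.3054, -0.3436, -0.1336)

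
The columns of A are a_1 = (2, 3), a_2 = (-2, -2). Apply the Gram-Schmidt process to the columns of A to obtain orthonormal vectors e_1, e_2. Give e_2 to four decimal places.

e_2 = (-0.8321, 0.5547)

e_1 = a_1/‖a_1‖ = (2, 3)/3.6056 = (0.5547, 0.8321).
r_{12} = e_1·a_2 = -2.7735.
u_2 = a_2 + 2.7735·e_1 = (-0.4615, 0.3077).
‖u_2‖ = 0.5547, so e_2 = (-0.8321, 0.5547).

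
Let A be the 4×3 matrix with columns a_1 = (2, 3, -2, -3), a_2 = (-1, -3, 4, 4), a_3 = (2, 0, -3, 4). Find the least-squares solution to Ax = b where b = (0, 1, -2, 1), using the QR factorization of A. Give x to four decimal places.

a_1 = (2, 3, -2, -3); ‖a_1‖ = 5.0990, so q_1 = (0.3922, 0.5883, -0.3922, -0.5883).
q_1·a_2 = 0.3922·(-1) + 0.5883·(-3) + (-0.3922)·4 + (-0.5883)·4 = -6.0796.
u_2 = a_2 + 6.0796·q_1 = (1.3846, 0.5769, 1.6154, 0.4231).
‖u_2‖ = 2.2447, so q_2 = (0.6169, 0.2570, 0.7197, 0.1885).
q_1·a_3 = 0.3922·2 + 0.5883·0 + (-0.3922)·(-3) + (-0.5883)·4 = -0.3922; q_2·a_3 = 0.6169·2 + 0.2570·0 + 0.7197·(-3) + 0.1885·4 = -0.1713.
u_3 = a_3 + 0.3922·q_1 + 0.1713·q_2 = (2.2595, 0.2748, -3.0305, 3.8015).
‖u_3‖ = 5.3681, so q_3 = (0.4209, 0.0512, -0.5645, 0.7082).
Qᵀb = (0.7845, -0.9938, 1.8884).
Back-substitute: x_3 = 1.8884/5.3681 = 0.3518.
x_2 = (-0.9938 + 0.1713·0.3518)/2.2447 = -0.4159.
x_1 = (0.7845 + 6.0796·(-0.4159) + 0.3922·0.3518)/5.0990 = -0.3150.

x = (-0.3150, -0.4159, 0.3518)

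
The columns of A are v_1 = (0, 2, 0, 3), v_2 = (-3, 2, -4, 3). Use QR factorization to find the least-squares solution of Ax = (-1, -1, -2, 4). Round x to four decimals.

x = (0.3292, 0.4400)

e_1 = v_1/‖v_1‖ = (0, 2, 0, 3)/3.6056 = (0.0000, 0.5547, 0.0000, 0.8321).
r_{12} = e_1·v_2 = 3.6056.
u_2 = v_2 − 3.6056·e_1 = (-3.0000, 0.0000, -4.0000, 0.0000).
‖u_2‖ = 5.0000, so e_2 = (-0.6000, 0.0000, -0.8000, 0.0000).
Qᵀb = (2.7735, 2.2000).
Back-substitute: x_2 = 2.2000/5.0000 = 0.4400.
x_1 = (2.7735 − 3.6056·0.4400)/3.6056 = 0.3292.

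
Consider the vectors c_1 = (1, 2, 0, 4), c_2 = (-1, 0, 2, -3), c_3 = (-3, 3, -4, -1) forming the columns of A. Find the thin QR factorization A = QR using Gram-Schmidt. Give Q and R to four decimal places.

Q = [[0.2182, -0.1561, -0.5367], [0.4364, 0.5075, 0.6261], [0.0000, 0.8198, -0.5367], [0.8729, -0.2147, -0.1789]], R = [[4.5826, -2.8368, -0.2182], [0.0000, 2.4398, -1.0735], [0.0000, 0.0000, 5.8138]]

c_1 = (1, 2, 0, 4); ‖c_1‖ = 4.5826, so q_1 = (0.2182, 0.4364, 0.0000, 0.8729).
q_1·c_2 = 0.2182·(-1) + 0.4364·0 + 0.0000·2 + 0.8729·(-3) = -2.8368.
u_2 = c_2 + 2.8368·q_1 = (-0.3810, 1.2381, 2.0000, -0.5238).
‖u_2‖ = 2.4398, so q_2 = (-0.1561, 0.5075, 0.8198, -0.2147).
q_1·c_3 = 0.2182·(-3) + 0.4364·3 + 0.0000·(-4) + 0.8729·(-1) = -0.2182; q_2·c_3 = (-0.1561)·(-3) + 0.5075·3 + 0.8198·(-4) + (-0.2147)·(-1) = -1.0735.
u_3 = c_3 + 0.2182·q_1 + 1.0735·q_2 = (-3.1200, 3.6400, -3.1200, -1.0400).
‖u_3‖ = 5.8138, so q_3 = (-0.5367, 0.6261, -0.5367, -0.1789).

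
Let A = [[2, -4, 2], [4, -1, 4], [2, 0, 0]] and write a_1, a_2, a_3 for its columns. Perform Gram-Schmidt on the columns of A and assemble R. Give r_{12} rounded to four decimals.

r_{12} = -2.4495

e_1 = a_1/‖a_1‖ = (2, 4, 2)/4.8990 = (0.4082, 0.8165, 0.4082).
r_{12} = e_1·a_2 = -2.4495.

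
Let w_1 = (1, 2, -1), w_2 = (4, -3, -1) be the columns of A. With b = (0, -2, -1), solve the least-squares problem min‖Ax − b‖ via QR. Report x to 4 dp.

x = (-0.4581, 0.2516)

e_1 = w_1/‖w_1‖ = (1, 2, -1)/2.4495 = (0.4082, 0.8165, -0.4082).
r_{12} = e_1·w_2 = -0.4082.
u_2 = w_2 + 0.4082·e_1 = (4.1667, -2.6667, -1.1667).
‖u_2‖ = 5.0827, so e_2 = (0.8198, -0.5247, -0.2295).
Qᵀb = (-1.2247, 1.2789).
Back-substitute: x_2 = 1.2789/5.0827 = 0.2516.
x_1 = (-1.2247 + 0.4082·0.2516)/2.4495 = -0.4581.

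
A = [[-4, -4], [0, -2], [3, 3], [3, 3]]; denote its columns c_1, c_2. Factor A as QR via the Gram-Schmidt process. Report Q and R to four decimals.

e_1 = c_1/‖c_1‖ = (-4, 0, 3, 3)/5.8310 = (-0.6860, 0.0000, 0.5145, 0.5145).
r_{12} = e_1·c_2 = 5.8310.
u_2 = c_2 − 5.8310·e_1 = (0.0000, -2.0000, 0.0000, 0.0000).
‖u_2‖ = 2.0000, so e_2 = (0.0000, -1.0000, 0.0000, 0.0000).

Q = [[-0.6860, 0.0000], [0.0000, -1.0000], [0.5145, 0.0000], [0.5145, 0.0000]], R = [[5.8310, 5.8310], [0.0000, 2.0000]]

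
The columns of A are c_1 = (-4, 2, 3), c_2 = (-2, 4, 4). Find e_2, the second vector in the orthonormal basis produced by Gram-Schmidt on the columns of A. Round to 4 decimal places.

e_2 = (0.6219, 0.6910, 0.3685)

c_1 = (-4, 2, 3); ‖c_1‖ = 5.3852, so e_1 = (-0.7428, 0.3714, 0.5571).
e_1·c_2 = (-0.7428)·(-2) + 0.3714·4 + 0.5571·4 = 5.1995.
u_2 = c_2 − 5.1995·e_1 = (1.8621, 2.0690, 1.1034).
‖u_2‖ = 2.9942, so e_2 = (0.6219, 0.6910, 0.3685).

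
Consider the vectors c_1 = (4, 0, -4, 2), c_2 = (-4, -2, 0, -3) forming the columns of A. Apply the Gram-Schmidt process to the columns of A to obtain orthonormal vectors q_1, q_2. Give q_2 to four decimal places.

q_2 = (-0.3944, -0.5071, -0.6198, -0.4507)

c_1 = (4, 0, -4, 2); ‖c_1‖ = 6.0000, so q_1 = (0.6667, 0.0000, -0.6667, 0.3333).
q_1·c_2 = 0.6667·(-4) + 0.0000·(-2) + (-0.6667)·0 + 0.3333·(-3) = -3.6667.
u_2 = c_2 + 3.6667·q_1 = (-1.5556, -2.0000, -2.4444, -1.7778).
‖u_2‖ = 3.9441, so q_2 = (-0.3944, -0.5071, -0.6198, -0.4507).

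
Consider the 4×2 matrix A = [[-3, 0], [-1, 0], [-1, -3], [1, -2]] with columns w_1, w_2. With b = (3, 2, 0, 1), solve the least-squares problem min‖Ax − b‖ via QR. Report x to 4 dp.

x = (-0.8258, -0.0903)

w_1 = (-3, -1, -1, 1); ‖w_1‖ = 3.4641, so q_1 = (-0.8660, -0.2887, -0.2887, 0.2887).
q_1·w_2 = (-0.8660)·0 + (-0.2887)·0 + (-0.2887)·(-3) + 0.2887·(-2) = 0.2887.
u_2 = w_2 − 0.2887·q_1 = (0.2500, 0.0833, -2.9167, -2.0833).
‖u_2‖ = 3.5940, so q_2 = (0.0696, 0.0232, -0.8115, -0.5797).
Qᵀb = (-2.8868, -0.3246).
Back-substitute: x_2 = -0.3246/3.5940 = -0.0903.
x_1 = (-2.8868 − 0.2887·(-0.0903))/3.4641 = -0.8258.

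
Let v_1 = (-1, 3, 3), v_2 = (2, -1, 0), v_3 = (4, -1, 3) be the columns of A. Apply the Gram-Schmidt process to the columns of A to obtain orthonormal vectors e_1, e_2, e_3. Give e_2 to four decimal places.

e_1 = v_1/‖v_1‖ = (-1, 3, 3)/4.3589 = (-0.2294, 0.6882, 0.6882).
r_{12} = e_1·v_2 = -1.1471.
u_2 = v_2 + 1.1471·e_1 = (1.7368, -0.2105, 0.7895).
‖u_2‖ = 1.9194, so e_2 = (0.9049, -0.1097, 0.4113).

e_2 = (0.9049, -0.1097, 0.4113)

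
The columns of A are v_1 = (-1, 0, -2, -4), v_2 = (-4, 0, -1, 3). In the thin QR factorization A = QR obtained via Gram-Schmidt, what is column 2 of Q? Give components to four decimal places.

e_2 = (-0.8697, 0.0000, -0.3189, 0.3769)

e_1 = v_1/‖v_1‖ = (-1, 0, -2, -4)/4.5826 = (-0.2182, 0.0000, -0.4364, -0.8729).
r_{12} = e_1·v_2 = -1.3093.
u_2 = v_2 + 1.3093·e_1 = (-4.2857, 0.0000, -1.5714, 1.8571).
‖u_2‖ = 4.9281, so e_2 = (-0.8697, 0.0000, -0.3189, 0.3769).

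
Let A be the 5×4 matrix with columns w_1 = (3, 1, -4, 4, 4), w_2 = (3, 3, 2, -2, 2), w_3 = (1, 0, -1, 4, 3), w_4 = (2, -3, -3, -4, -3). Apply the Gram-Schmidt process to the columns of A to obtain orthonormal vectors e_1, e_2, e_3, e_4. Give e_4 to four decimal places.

e_4 = (0.5887, -0.7851, 0.1390, -0.1309, 0.0247)

e_1 = w_1/‖w_1‖ = (3, 1, -4, 4, 4)/7.6158 = (0.3939, 0.1313, -0.5252, 0.5252, 0.5252).
r_{12} = e_1·w_2 = 0.5252.
u_2 = w_2 − 0.5252·e_1 = (2.7931, 2.9310, 2.2759, -2.2759, 1.7241).
‖u_2‖ = 5.4520, so e_2 = (0.5123, 0.5376, 0.4174, -0.4174, 0.3162).
r_{13} = e_1·w_3 = 4.5957; r_{23} = e_2·w_3 = -0.6262.
u_3 = w_3 − 4.5957·e_1 + 0.6262·e_2 = (-0.4896, -0.2668, 1.6752, 1.3248, 0.7842).
‖u_3‖ = 2.3425, so e_3 = (-0.2090, -0.1139, 0.7151, 0.5656, 0.3348).
r_{14} = e_1·w_4 = -1.7070; r_{24} = e_2·w_4 = -1.1195; r_{34} = e_3·w_4 = -5.4883.
u_4 = w_4 + 1.7070·e_1 + 1.1195·e_2 + 5.4883·e_3 = (2.0989, -2.7992, 0.4956, -0.4668, 0.0879).
‖u_4‖ = 3.5654, so e_4 = (0.5887, -0.7851, 0.1390, -0.1309, 0.0247).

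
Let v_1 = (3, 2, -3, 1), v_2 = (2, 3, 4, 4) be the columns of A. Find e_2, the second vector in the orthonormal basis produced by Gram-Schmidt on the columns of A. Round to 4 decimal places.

e_2 = (0.2221, 0.3985, 0.6793, 0.5748)

v_1 = (3, 2, -3, 1); ‖v_1‖ = 4.7958, so e_1 = (0.6255, 0.4170, -0.6255, 0.2085).
e_1·v_2 = 0.6255·2 + 0.4170·3 + (-0.6255)·4 + 0.2085·4 = 0.8341.
u_2 = v_2 − 0.8341·e_1 = (1.4783, 2.6522, 4.5217, 3.8261).
‖u_2‖ = 6.6562, so e_2 = (0.2221, 0.3985, 0.6793, 0.5748).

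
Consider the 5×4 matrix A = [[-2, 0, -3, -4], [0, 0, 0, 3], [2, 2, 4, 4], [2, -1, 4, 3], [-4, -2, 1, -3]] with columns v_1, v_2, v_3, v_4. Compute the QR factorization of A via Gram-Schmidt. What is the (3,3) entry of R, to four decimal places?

r_{33} = 5.1784

e_1 = v_1/‖v_1‖ = (-2, 0, 2, 2, -4)/5.2915 = (-0.3780, 0.0000, 0.3780, 0.3780, -0.7559).
r_{12} = e_1·v_2 = 1.8898.
u_2 = v_2 − 1.8898·e_1 = (0.7143, 0.0000, 1.2857, -1.7143, -0.5714).
‖u_2‖ = 2.3299, so e_2 = (0.3066, 0.0000, 0.5518, -0.7358, -0.2453).
r_{13} = e_1·v_3 = 3.4017; r_{23} = e_2·v_3 = -1.9007.
u_3 = v_3 − 3.4017·e_1 + 1.9007·e_2 = (-1.1316, 0.0000, 3.7632, 1.3158, 3.1053).
r_{33} = ‖u_3‖ = 5.1784.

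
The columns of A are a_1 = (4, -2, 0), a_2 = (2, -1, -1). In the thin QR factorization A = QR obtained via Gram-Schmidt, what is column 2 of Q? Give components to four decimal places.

a_1 = (4, -2, 0); ‖a_1‖ = 4.4721, so e_1 = (0.8944, -0.4472, 0.0000).
e_1·a_2 = 0.8944·2 + (-0.4472)·(-1) + 0.0000·(-1) = 2.2361.
u_2 = a_2 − 2.2361·e_1 = (0.0000, 0.0000, -1.0000).
‖u_2‖ = 1.0000, so e_2 = (0.0000, 0.0000, -1.0000).

e_2 = (0.0000, 0.0000, -1.0000)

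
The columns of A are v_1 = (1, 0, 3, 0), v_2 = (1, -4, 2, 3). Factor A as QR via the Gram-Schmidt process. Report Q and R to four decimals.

Q = [[0.3162, 0.0599], [0.0000, -0.7984], [0.9487, -0.0200], [0.0000, 0.5988]], R = [[3.1623, 2.2136], [0.0000, 5.0100]]

v_1 = (1, 0, 3, 0); ‖v_1‖ = 3.1623, so q_1 = (0.3162, 0.0000, 0.9487, 0.0000).
q_1·v_2 = 0.3162·1 + 0.0000·(-4) + 0.9487·2 + 0.0000·3 = 2.2136.
u_2 = v_2 − 2.2136·q_1 = (0.3000, -4.0000, -0.1000, 3.0000).
‖u_2‖ = 5.0100, so q_2 = (0.0599, -0.7984, -0.0200, 0.5988).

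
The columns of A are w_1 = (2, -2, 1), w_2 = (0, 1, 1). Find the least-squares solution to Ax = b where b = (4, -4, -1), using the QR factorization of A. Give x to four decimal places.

w_1 = (2, -2, 1); ‖w_1‖ = 3.0000, so e_1 = (0.6667, -0.6667, 0.3333).
e_1·w_2 = 0.6667·0 + (-0.6667)·1 + 0.3333·1 = -0.3333.
u_2 = w_2 + 0.3333·e_1 = (0.2222, 0.7778, 1.1111).
‖u_2‖ = 1.3744, so e_2 = (0.1617, 0.5659, 0.8085).
Qᵀb = (5.0000, -2.4254).
Back-substitute: x_2 = -2.4254/1.3744 = -1.7647.
x_1 = (5.0000 + 0.3333·(-1.7647))/3.0000 = 1.4706.

x = (1.4706, -1.7647)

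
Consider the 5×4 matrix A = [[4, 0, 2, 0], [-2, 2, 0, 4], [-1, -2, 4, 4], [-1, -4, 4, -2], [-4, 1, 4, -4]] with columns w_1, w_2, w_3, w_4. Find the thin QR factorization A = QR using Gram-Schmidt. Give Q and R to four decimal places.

Q = [[0.6489, 0.0422, 0.7320, -0.0579], [-0.3244, 0.3797, 0.1411, 0.5699], [-0.1622, -0.4114, 0.3528, 0.6548], [-0.1622, -0.8122, 0.0353, -0.1591], [-0.6489, 0.1582, 0.5644, -0.4667]], R = [[6.1644, -0.3244, -2.5955, 0.9733], [0.0000, 4.9895, -4.1772, 0.8650], [0.0000, 0.0000, 5.2739, -0.3528], [0.0000, 0.0000, 0.0000, 7.0838]]

w_1 = (4, -2, -1, -1, -4); ‖w_1‖ = 6.1644, so e_1 = (0.6489, -0.3244, -0.1622, -0.1622, -0.6489).
e_1·w_2 = 0.6489·0 + (-0.3244)·2 + (-0.1622)·(-2) + (-0.1622)·(-4) + (-0.6489)·1 = -0.3244.
u_2 = w_2 + 0.3244·e_1 = (0.2105, 1.8947, -2.0526, -4.0526, 0.7895).
‖u_2‖ = 4.9895, so e_2 = (0.0422, 0.3797, -0.4114, -0.8122, 0.1582).
e_1·w_3 = 0.6489·2 + (-0.3244)·0 + (-0.1622)·4 + (-0.1622)·4 + (-0.6489)·4 = -2.5955; e_2·w_3 = 0.0422·2 + 0.3797·0 + (-0.4114)·4 + (-0.8122)·4 + 0.1582·4 = -4.1772.
u_3 = w_3 + 2.5955·e_1 + 4.1772·e_2 = (3.8605, 0.7442, 1.8605, 0.1860, 2.9767).
‖u_3‖ = 5.2739, so e_3 = (0.7320, 0.1411, 0.3528, 0.0353, 0.5644).
e_1·w_4 = 0.6489·0 + (-0.3244)·4 + (-0.1622)·4 + (-0.1622)·(-2) + (-0.6489)·(-4) = 0.9733; e_2·w_4 = 0.0422·0 + 0.3797·4 + (-0.4114)·4 + (-0.8122)·(-2) + 0.1582·(-4) = 0.8650; e_3·w_4 = 0.7320·0 + 0.1411·4 + 0.3528·4 + 0.0353·(-2) + 0.5644·(-4) = -0.3528.
u_4 = w_4 − 0.9733·e_1 − 0.8650·e_2 + 0.3528·e_3 = (-0.4099, 4.0371, 4.6382, -1.1271, -3.3062).
‖u_4‖ = 7.0838, so e_4 = (-0.0579, 0.5699, 0.6548, -0.1591, -0.4667).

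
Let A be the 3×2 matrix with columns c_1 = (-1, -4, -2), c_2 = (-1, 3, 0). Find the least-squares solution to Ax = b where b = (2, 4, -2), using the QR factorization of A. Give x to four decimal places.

x = (-0.3371, 0.6292)

e_1 = c_1/‖c_1‖ = (-1, -4, -2)/4.5826 = (-0.2182, -0.8729, -0.4364).
r_{12} = e_1·c_2 = -2.4004.
u_2 = c_2 + 2.4004·e_1 = (-1.5238, 0.9048, -1.0476).
‖u_2‖ = 2.0587, so e_2 = (-0.7402, 0.4395, -0.5089).
Qᵀb = (-3.0551, 1.2953).
Back-substitute: x_2 = 1.2953/2.0587 = 0.6292.
x_1 = (-3.0551 + 2.4004·0.6292)/4.5826 = -0.3371.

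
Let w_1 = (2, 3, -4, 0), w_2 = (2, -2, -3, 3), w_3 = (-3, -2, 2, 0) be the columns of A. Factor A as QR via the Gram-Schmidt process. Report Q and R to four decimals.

Q = [[0.3714, 0.2759, -0.8766], [0.5571, -0.6390, -0.0448], [-0.7428, -0.3413, -0.4719], [0.0000, 0.6317, 0.0827]], R = [[5.3852, 1.8570, -3.7139], [0.0000, 4.7489, -0.2324], [0.0000, 0.0000, 1.7756]]

w_1 = (2, 3, -4, 0); ‖w_1‖ = 5.3852, so q_1 = (0.3714, 0.5571, -0.7428, 0.0000).
q_1·w_2 = 0.3714·2 + 0.5571·(-2) + (-0.7428)·(-3) + 0.0000·3 = 1.8570.
u_2 = w_2 − 1.8570·q_1 = (1.3103, -3.0345, -1.6207, 3.0000).
‖u_2‖ = 4.7489, so q_2 = (0.2759, -0.6390, -0.3413, 0.6317).
q_1·w_3 = 0.3714·(-3) + 0.5571·(-2) + (-0.7428)·2 + 0.0000·0 = -3.7139; q_2·w_3 = 0.2759·(-3) + (-0.6390)·(-2) + (-0.3413)·2 + 0.6317·0 = -0.2324.
u_3 = w_3 + 3.7139·q_1 + 0.2324·q_2 = (-1.5566, -0.0795, -0.8379, 0.1468).
‖u_3‖ = 1.7756, so q_3 = (-0.8766, -0.0448, -0.4719, 0.0827).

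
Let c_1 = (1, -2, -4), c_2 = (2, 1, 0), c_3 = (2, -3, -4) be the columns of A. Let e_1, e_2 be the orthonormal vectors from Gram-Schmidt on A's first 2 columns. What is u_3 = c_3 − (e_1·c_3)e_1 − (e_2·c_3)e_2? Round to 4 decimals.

e_1 = c_1/‖c_1‖ = (1, -2, -4)/4.5826 = (0.2182, -0.4364, -0.8729).
r_{12} = e_1·c_2 = 0.0000.
u_2 = c_2 + 0.0000·e_1 = (2.0000, 1.0000, 0.0000).
‖u_2‖ = 2.2361, so e_2 = (0.8944, 0.4472, 0.0000).
r_{13} = e_1·c_3 = 5.2372; r_{23} = e_2·c_3 = 0.4472.
u_3 = c_3 − 5.2372·e_1 − 0.4472·e_2 = (0.4571, -0.9143, 0.5714).

u_3 = (0.4571, -0.9143, 0.5714)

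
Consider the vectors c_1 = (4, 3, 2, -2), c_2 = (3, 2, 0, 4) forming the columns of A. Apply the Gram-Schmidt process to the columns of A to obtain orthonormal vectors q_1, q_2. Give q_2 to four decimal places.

c_1 = (4, 3, 2, -2); ‖c_1‖ = 5.7446, so q_1 = (0.6963, 0.5222, 0.3482, -0.3482).
q_1·c_2 = 0.6963·3 + 0.5222·2 + 0.3482·0 + (-0.3482)·4 = 1.7408.
u_2 = c_2 − 1.7408·q_1 = (1.7879, 1.0909, -0.6061, 4.6061).
‖u_2‖ = 5.0960, so q_2 = (0.3508, 0.2141, -0.1189, 0.9038).

q_2 = (0.3508, 0.2141, -0.1189, 0.9038)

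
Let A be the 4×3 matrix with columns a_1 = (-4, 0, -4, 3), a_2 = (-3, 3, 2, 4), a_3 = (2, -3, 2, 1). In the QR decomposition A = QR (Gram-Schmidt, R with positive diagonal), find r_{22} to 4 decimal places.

e_1 = a_1/‖a_1‖ = (-4, 0, -4, 3)/6.4031 = (-0.6247, 0.0000, -0.6247, 0.4685).
r_{12} = e_1·a_2 = 2.4988.
u_2 = a_2 − 2.4988·e_1 = (-1.4390, 3.0000, 3.5610, 2.8293).
r_{22} = ‖u_2‖ = 5.6353.

r_{22} = 5.6353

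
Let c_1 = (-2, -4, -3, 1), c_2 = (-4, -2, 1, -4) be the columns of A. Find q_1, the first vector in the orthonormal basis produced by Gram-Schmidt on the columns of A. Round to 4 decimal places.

q_1 = (-0.3651, -0.7303, -0.5477, 0.1826)

c_1 = (-2, -4, -3, 1); ‖c_1‖ = 5.4772, so q_1 = (-0.3651, -0.7303, -0.5477, 0.1826).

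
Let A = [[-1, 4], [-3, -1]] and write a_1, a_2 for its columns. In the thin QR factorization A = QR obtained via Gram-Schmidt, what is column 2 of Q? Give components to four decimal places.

a_1 = (-1, -3); ‖a_1‖ = 3.1623, so q_1 = (-0.3162, -0.9487).
q_1·a_2 = (-0.3162)·4 + (-0.9487)·(-1) = -0.3162.
u_2 = a_2 + 0.3162·q_1 = (3.9000, -1.3000).
‖u_2‖ = 4.1110, so q_2 = (0.9487, -0.3162).

q_2 = (0.9487, -0.3162)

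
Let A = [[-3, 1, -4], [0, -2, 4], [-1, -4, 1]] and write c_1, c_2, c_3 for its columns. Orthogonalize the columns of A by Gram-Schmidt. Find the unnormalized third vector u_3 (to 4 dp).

q_1 = c_1/‖c_1‖ = (-3, 0, -1)/3.1623 = (-0.9487, 0.0000, -0.3162).
r_{12} = q_1·c_2 = 0.3162.
u_2 = c_2 − 0.3162·q_1 = (1.3000, -2.0000, -3.9000).
‖u_2‖ = 4.5717, so q_2 = (0.2844, -0.4375, -0.8531).
r_{13} = q_1·c_3 = 3.4785; r_{23} = q_2·c_3 = -3.7404.
u_3 = c_3 − 3.4785·q_1 + 3.7404·q_2 = (0.3636, 2.3636, -1.0909).

u_3 = (0.3636, 2.3636, -1.0909)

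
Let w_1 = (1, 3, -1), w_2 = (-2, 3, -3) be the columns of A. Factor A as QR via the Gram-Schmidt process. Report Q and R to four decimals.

Q = [[0.3015, -0.8097], [0.9045, 0.0759], [-0.3015, -0.5820]], R = [[3.3166, 3.0151], [0.0000, 3.5929]]

w_1 = (1, 3, -1); ‖w_1‖ = 3.3166, so q_1 = (0.3015, 0.9045, -0.3015).
q_1·w_2 = 0.3015·(-2) + 0.9045·3 + (-0.3015)·(-3) = 3.0151.
u_2 = w_2 − 3.0151·q_1 = (-2.9091, 0.2727, -2.0909).
‖u_2‖ = 3.5929, so q_2 = (-0.8097, 0.0759, -0.5820).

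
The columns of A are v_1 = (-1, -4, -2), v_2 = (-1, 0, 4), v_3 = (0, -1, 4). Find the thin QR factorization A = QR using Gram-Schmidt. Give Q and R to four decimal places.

v_1 = (-1, -4, -2); ‖v_1‖ = 4.5826, so e_1 = (-0.2182, -0.8729, -0.4364).
e_1·v_2 = (-0.2182)·(-1) + (-0.8729)·0 + (-0.4364)·4 = -1.5275.
u_2 = v_2 + 1.5275·e_1 = (-1.3333, -1.3333, 3.3333).
‖u_2‖ = 3.8297, so e_2 = (-0.3482, -0.3482, 0.8704).
e_1·v_3 = (-0.2182)·0 + (-0.8729)·(-1) + (-0.4364)·4 = -0.8729; e_2·v_3 = (-0.3482)·0 + (-0.3482)·(-1) + 0.8704·4 = 3.8297.
u_3 = v_3 + 0.8729·e_1 − 3.8297·e_2 = (1.1429, -0.4286, 0.2857).
‖u_3‖ = 1.2536, so e_3 = (0.9117, -0.3419, 0.2279).

Q = [[-0.2182, -0.3482, 0.9117], [-0.8729, -0.3482, -0.3419], [-0.4364, 0.8704, 0.2279]], R = [[4.5826, -1.5275, -0.8729], [0.0000, 3.8297, 3.8297], [0.0000, 0.0000, 1.2536]]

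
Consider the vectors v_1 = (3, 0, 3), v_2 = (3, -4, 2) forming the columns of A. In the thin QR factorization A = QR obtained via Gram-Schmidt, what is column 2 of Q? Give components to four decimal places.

e_1 = v_1/‖v_1‖ = (3, 0, 3)/4.2426 = (0.7071, 0.0000, 0.7071).
r_{12} = e_1·v_2 = 3.5355.
u_2 = v_2 − 3.5355·e_1 = (0.5000, -4.0000, -0.5000).
‖u_2‖ = 4.0620, so e_2 = (0.1231, -0.9847, -0.1231).

e_2 = (0.1231, -0.9847, -0.1231)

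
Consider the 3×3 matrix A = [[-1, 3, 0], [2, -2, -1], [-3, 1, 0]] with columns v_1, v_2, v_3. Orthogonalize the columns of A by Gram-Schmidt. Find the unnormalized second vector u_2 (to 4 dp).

u_2 = (2.2857, -0.5714, -1.1429)

v_1 = (-1, 2, -3); ‖v_1‖ = 3.7417, so e_1 = (-0.2673, 0.5345, -0.8018).
e_1·v_2 = (-0.2673)·3 + 0.5345·(-2) + (-0.8018)·1 = -2.6726.
u_2 = v_2 + 2.6726·e_1 = (2.2857, -0.5714, -1.1429).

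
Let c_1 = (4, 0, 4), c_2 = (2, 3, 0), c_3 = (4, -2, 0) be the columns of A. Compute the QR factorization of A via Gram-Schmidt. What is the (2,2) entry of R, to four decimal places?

r_{22} = 3.3166

e_1 = c_1/‖c_1‖ = (4, 0, 4)/5.6569 = (0.7071, 0.0000, 0.7071).
r_{12} = e_1·c_2 = 1.4142.
u_2 = c_2 − 1.4142·e_1 = (1.0000, 3.0000, -1.0000).
r_{22} = ‖u_2‖ = 3.3166.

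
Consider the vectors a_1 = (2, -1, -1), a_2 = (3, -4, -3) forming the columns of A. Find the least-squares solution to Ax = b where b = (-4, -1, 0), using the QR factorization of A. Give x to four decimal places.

x = (-3.8286, 1.2286)

a_1 = (2, -1, -1); ‖a_1‖ = 2.4495, so e_1 = (0.8165, -0.4082, -0.4082).
e_1·a_2 = 0.8165·3 + (-0.4082)·(-4) + (-0.4082)·(-3) = 5.3072.
u_2 = a_2 − 5.3072·e_1 = (-1.3333, -1.8333, -0.8333).
‖u_2‖ = 2.4152, so e_2 = (-0.5521, -0.7591, -0.3450).
Qᵀb = (-2.8577, 2.9673).
Back-substitute: x_2 = 2.9673/2.4152 = 1.2286.
x_1 = (-2.8577 − 5.3072·1.2286)/2.4495 = -3.8286.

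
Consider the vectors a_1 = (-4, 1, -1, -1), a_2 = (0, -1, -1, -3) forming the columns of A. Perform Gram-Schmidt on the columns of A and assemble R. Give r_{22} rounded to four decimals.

r_{22} = 3.2444

a_1 = (-4, 1, -1, -1); ‖a_1‖ = 4.3589, so q_1 = (-0.9177, 0.2294, -0.2294, -0.2294).
q_1·a_2 = (-0.9177)·0 + 0.2294·(-1) + (-0.2294)·(-1) + (-0.2294)·(-3) = 0.6882.
u_2 = a_2 − 0.6882·q_1 = (0.6316, -1.1579, -0.8421, -2.8421).
r_{22} = ‖u_2‖ = 3.2444.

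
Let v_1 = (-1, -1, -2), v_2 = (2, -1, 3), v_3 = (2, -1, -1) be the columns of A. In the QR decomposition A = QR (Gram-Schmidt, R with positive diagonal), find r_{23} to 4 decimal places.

r_{23} = 1.3111

v_1 = (-1, -1, -2); ‖v_1‖ = 2.4495, so e_1 = (-0.4082, -0.4082, -0.8165).
e_1·v_2 = (-0.4082)·2 + (-0.4082)·(-1) + (-0.8165)·3 = -2.8577.
u_2 = v_2 + 2.8577·e_1 = (0.8333, -2.1667, 0.6667).
‖u_2‖ = 2.4152, so e_2 = (0.3450, -0.8971, 0.2760).
r_{23} = e_2·v_3 = 1.3111.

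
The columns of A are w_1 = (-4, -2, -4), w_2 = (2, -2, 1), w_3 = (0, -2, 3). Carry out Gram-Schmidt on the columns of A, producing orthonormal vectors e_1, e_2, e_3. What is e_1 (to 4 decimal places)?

w_1 = (-4, -2, -4); ‖w_1‖ = 6.0000, so e_1 = (-0.6667, -0.3333, -0.6667).

e_1 = (-0.6667, -0.3333, -0.6667)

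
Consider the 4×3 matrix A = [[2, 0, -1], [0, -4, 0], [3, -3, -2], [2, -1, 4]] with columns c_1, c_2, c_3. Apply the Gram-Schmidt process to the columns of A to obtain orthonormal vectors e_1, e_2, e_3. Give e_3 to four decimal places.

e_1 = c_1/‖c_1‖ = (2, 0, 3, 2)/4.1231 = (0.4851, 0.0000, 0.7276, 0.4851).
r_{12} = e_1·c_2 = -2.6679.
u_2 = c_2 + 2.6679·e_1 = (1.2941, -4.0000, -1.0588, 0.2941).
‖u_2‖ = 4.3454, so e_2 = (0.2978, -0.9205, -0.2437, 0.0677).
r_{13} = e_1·c_3 = 0.0000; r_{23} = e_2·c_3 = 0.4603.
u_3 = c_3 + 0.0000·e_1 − 0.4603·e_2 = (-1.1371, 0.4237, -1.8879, 3.9688).
‖u_3‖ = 4.5594, so e_3 = (-0.2494, 0.0929, -0.4141, 0.8705).

e_3 = (-0.2494, 0.0929, -0.4141, 0.8705)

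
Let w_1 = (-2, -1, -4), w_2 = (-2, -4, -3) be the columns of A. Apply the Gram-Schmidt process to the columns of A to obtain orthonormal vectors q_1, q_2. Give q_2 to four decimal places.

q_2 = (-0.0302, -0.9660, 0.2566)

w_1 = (-2, -1, -4); ‖w_1‖ = 4.5826, so q_1 = (-0.4364, -0.2182, -0.8729).
q_1·w_2 = (-0.4364)·(-2) + (-0.2182)·(-4) + (-0.8729)·(-3) = 4.3644.
u_2 = w_2 − 4.3644·q_1 = (-0.0952, -3.0476, 0.8095).
‖u_2‖ = 3.1547, so q_2 = (-0.0302, -0.9660, 0.2566).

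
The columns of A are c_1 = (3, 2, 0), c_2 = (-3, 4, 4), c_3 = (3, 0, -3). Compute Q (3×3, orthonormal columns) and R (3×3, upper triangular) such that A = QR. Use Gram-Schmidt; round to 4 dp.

Q = [[0.8321, -0.4329, -0.3468], [0.5547, 0.6493, 0.5203], [0.0000, 0.6253, -0.7804]], R = [[3.6056, -0.2774, 2.4962], [0.0000, 6.3971, -3.1745], [0.0000, 0.0000, 1.3007]]

c_1 = (3, 2, 0); ‖c_1‖ = 3.6056, so e_1 = (0.8321, 0.5547, 0.0000).
e_1·c_2 = 0.8321·(-3) + 0.5547·4 + 0.0000·4 = -0.2774.
u_2 = c_2 + 0.2774·e_1 = (-2.7692, 4.1538, 4.0000).
‖u_2‖ = 6.3971, so e_2 = (-0.4329, 0.6493, 0.6253).
e_1·c_3 = 0.8321·3 + 0.5547·0 + 0.0000·(-3) = 2.4962; e_2·c_3 = (-0.4329)·3 + 0.6493·0 + 0.6253·(-3) = -3.1745.
u_3 = c_3 − 2.4962·e_1 + 3.1745·e_2 = (-0.4511, 0.6767, -1.0150).
‖u_3‖ = 1.3007, so e_3 = (-0.3468, 0.5203, -0.7804).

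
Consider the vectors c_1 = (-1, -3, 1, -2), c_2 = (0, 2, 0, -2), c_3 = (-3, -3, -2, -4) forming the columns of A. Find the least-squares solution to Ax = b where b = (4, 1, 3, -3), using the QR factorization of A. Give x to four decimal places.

x = (1.7543, 1.7283, -1.1588)

c_1 = (-1, -3, 1, -2); ‖c_1‖ = 3.8730, so e_1 = (-0.2582, -0.7746, 0.2582, -0.5164).
e_1·c_2 = (-0.2582)·0 + (-0.7746)·2 + 0.2582·0 + (-0.5164)·(-2) = -0.5164.
u_2 = c_2 + 0.5164·e_1 = (-0.1333, 1.6000, 0.1333, -2.2667).
‖u_2‖ = 2.7809, so e_2 = (-0.0479, 0.5754, 0.0479, -0.8151).
e_1·c_3 = (-0.2582)·(-3) + (-0.7746)·(-3) + 0.2582·(-2) + (-0.5164)·(-4) = 4.6476; e_2·c_3 = (-0.0479)·(-3) + 0.5754·(-3) + 0.0479·(-2) + (-0.8151)·(-4) = 1.5822.
u_3 = c_3 − 4.6476·e_1 − 1.5822·e_2 = (-1.7241, -0.3103, -3.2759, -0.3103).
‖u_3‖ = 3.7278, so e_3 = (-0.4625, -0.0833, -0.8788, -0.0833).
Qᵀb = (0.5164, 2.9727, -4.3198).
Back-substitute: x_3 = -4.3198/3.7278 = -1.1588.
x_2 = (2.9727 − 1.5822·(-1.1588))/2.7809 = 1.7283.
x_1 = (0.5164 + 0.5164·1.7283 − 4.6476·(-1.1588))/3.8730 = 1.7543.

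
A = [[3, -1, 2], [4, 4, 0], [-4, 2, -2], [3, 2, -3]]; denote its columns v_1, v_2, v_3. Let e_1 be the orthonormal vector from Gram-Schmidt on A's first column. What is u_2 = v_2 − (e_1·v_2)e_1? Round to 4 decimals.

e_1 = v_1/‖v_1‖ = (3, 4, -4, 3)/7.0711 = (0.4243, 0.5657, -0.5657, 0.4243).
r_{12} = e_1·v_2 = 1.5556.
u_2 = v_2 − 1.5556·e_1 = (-1.6600, 3.1200, 2.8800, 1.3400).

u_2 = (-1.6600, 3.1200, 2.8800, 1.3400)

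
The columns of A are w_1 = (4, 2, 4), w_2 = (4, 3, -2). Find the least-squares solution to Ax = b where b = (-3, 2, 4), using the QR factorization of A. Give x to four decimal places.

w_1 = (4, 2, 4); ‖w_1‖ = 6.0000, so q_1 = (0.6667, 0.3333, 0.6667).
q_1·w_2 = 0.6667·4 + 0.3333·3 + 0.6667·(-2) = 2.3333.
u_2 = w_2 − 2.3333·q_1 = (2.4444, 2.2222, -3.5556).
‖u_2‖ = 4.8534, so q_2 = (0.5037, 0.4579, -0.7326).
Qᵀb = (1.3333, -3.5256).
Back-substitute: x_2 = -3.5256/4.8534 = -0.7264.
x_1 = (1.3333 − 2.3333·(-0.7264))/6.0000 = 0.5047.

x = (0.5047, -0.7264)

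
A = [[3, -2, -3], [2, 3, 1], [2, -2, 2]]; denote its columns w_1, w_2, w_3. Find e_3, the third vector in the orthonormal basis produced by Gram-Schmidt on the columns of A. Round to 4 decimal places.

e_1 = w_1/‖w_1‖ = (3, 2, 2)/4.1231 = (0.7276, 0.4851, 0.4851).
r_{12} = e_1·w_2 = -0.9701.
u_2 = w_2 + 0.9701·e_1 = (-1.2941, 3.4706, -1.5294).
‖u_2‖ = 4.0073, so e_2 = (-0.3229, 0.8661, -0.3817).
r_{13} = e_1·w_3 = -0.7276; r_{23} = e_2·w_3 = 1.0716.
u_3 = w_3 + 0.7276·e_1 − 1.0716·e_2 = (-2.1245, 0.4249, 2.7619).
‖u_3‖ = 3.5103, so e_3 = (-0.6052, 0.1210, 0.7868).

e_3 = (-0.6052, 0.1210, 0.7868)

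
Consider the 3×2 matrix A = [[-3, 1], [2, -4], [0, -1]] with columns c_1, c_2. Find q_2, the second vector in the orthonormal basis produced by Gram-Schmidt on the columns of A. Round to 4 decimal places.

q_2 = (-0.5218, -0.7827, -0.3392)

q_1 = c_1/‖c_1‖ = (-3, 2, 0)/3.6056 = (-0.8321, 0.5547, 0.0000).
r_{12} = q_1·c_2 = -3.0509.
u_2 = c_2 + 3.0509·q_1 = (-1.5385, -2.3077, -1.0000).
‖u_2‖ = 2.9483, so q_2 = (-0.5218, -0.7827, -0.3392).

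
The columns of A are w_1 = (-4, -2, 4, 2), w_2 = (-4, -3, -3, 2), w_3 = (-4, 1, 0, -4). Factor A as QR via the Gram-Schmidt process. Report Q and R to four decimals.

Q = [[-0.6325, -0.4519, -0.5621], [-0.3162, -0.3998, 0.2661], [0.6325, -0.7648, -0.0380], [0.3162, 0.2260, -0.7822]], R = [[6.3246, 2.2136, 0.9487], [0.0000, 5.7533, 0.5041], [0.0000, 0.0000, 5.6432]]

w_1 = (-4, -2, 4, 2); ‖w_1‖ = 6.3246, so q_1 = (-0.6325, -0.3162, 0.6325, 0.3162).
q_1·w_2 = (-0.6325)·(-4) + (-0.3162)·(-3) + 0.6325·(-3) + 0.3162·2 = 2.2136.
u_2 = w_2 − 2.2136·q_1 = (-2.6000, -2.3000, -4.4000, 1.3000).
‖u_2‖ = 5.7533, so q_2 = (-0.4519, -0.3998, -0.7648, 0.2260).
q_1·w_3 = (-0.6325)·(-4) + (-0.3162)·1 + 0.6325·0 + 0.3162·(-4) = 0.9487; q_2·w_3 = (-0.4519)·(-4) + (-0.3998)·1 + (-0.7648)·0 + 0.2260·(-4) = 0.5041.
u_3 = w_3 − 0.9487·q_1 − 0.5041·q_2 = (-3.1722, 1.5015, -0.2145, -4.4139).
‖u_3‖ = 5.6432, so q_3 = (-0.5621, 0.2661, -0.0380, -0.7822).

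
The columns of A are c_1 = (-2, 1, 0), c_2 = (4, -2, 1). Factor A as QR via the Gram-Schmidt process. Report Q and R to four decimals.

c_1 = (-2, 1, 0); ‖c_1‖ = 2.2361, so q_1 = (-0.8944, 0.4472, 0.0000).
q_1·c_2 = (-0.8944)·4 + 0.4472·(-2) + 0.0000·1 = -4.4721.
u_2 = c_2 + 4.4721·q_1 = (0.0000, 0.0000, 1.0000).
‖u_2‖ = 1.0000, so q_2 = (0.0000, 0.0000, 1.0000).

Q = [[-0.8944, 0.0000], [0.4472, 0.0000], [0.0000, 1.0000]], R = [[2.2361, -4.4721], [0.0000, 1.0000]]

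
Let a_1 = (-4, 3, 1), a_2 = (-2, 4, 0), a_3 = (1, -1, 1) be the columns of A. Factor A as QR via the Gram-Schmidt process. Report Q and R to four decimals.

Q = [[-0.7845, 0.5013, 0.3651], [0.5883, 0.7877, 0.1826], [0.1961, -0.3581, 0.9129]], R = [[5.0990, 3.9223, -1.1767], [0.0000, 2.1483, -0.6445], [0.0000, 0.0000, 1.0954]]

a_1 = (-4, 3, 1); ‖a_1‖ = 5.0990, so q_1 = (-0.7845, 0.5883, 0.1961).
q_1·a_2 = (-0.7845)·(-2) + 0.5883·4 + 0.1961·0 = 3.9223.
u_2 = a_2 − 3.9223·q_1 = (1.0769, 1.6923, -0.7692).
‖u_2‖ = 2.1483, so q_2 = (0.5013, 0.7877, -0.3581).
q_1·a_3 = (-0.7845)·1 + 0.5883·(-1) + 0.1961·1 = -1.1767; q_2·a_3 = 0.5013·1 + 0.7877·(-1) + (-0.3581)·1 = -0.6445.
u_3 = a_3 + 1.1767·q_1 + 0.6445·q_2 = (0.4000, 0.2000, 1.0000).
‖u_3‖ = 1.0954, so q_3 = (0.3651, 0.1826, 0.9129).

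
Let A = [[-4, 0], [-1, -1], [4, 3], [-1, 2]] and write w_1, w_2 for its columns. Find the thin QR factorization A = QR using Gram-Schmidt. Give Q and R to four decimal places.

Q = [[-0.6860, 0.4005], [-0.1715, -0.2094], [0.6860, 0.5279], [-0.1715, 0.7191]], R = [[5.8310, 1.8865], [0.0000, 3.2313]]

w_1 = (-4, -1, 4, -1); ‖w_1‖ = 5.8310, so e_1 = (-0.6860, -0.1715, 0.6860, -0.1715).
e_1·w_2 = (-0.6860)·0 + (-0.1715)·(-1) + 0.6860·3 + (-0.1715)·2 = 1.8865.
u_2 = w_2 − 1.8865·e_1 = (1.2941, -0.6765, 1.7059, 2.3235).
‖u_2‖ = 3.2313, so e_2 = (0.4005, -0.2094, 0.5279, 0.7191).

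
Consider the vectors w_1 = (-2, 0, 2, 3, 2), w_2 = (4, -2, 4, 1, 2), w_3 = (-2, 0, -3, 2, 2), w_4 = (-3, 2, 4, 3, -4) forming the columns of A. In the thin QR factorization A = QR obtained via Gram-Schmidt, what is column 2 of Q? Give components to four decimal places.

w_1 = (-2, 0, 2, 3, 2); ‖w_1‖ = 4.5826, so q_1 = (-0.4364, 0.0000, 0.4364, 0.6547, 0.4364).
q_1·w_2 = (-0.4364)·4 + 0.0000·(-2) + 0.4364·4 + 0.6547·1 + 0.4364·2 = 1.5275.
u_2 = w_2 − 1.5275·q_1 = (4.6667, -2.0000, 3.3333, 0.0000, 1.3333).
‖u_2‖ = 6.2183, so q_2 = (0.7505, -0.3216, 0.5361, 0.0000, 0.2144).

q_2 = (0.7505, -0.3216, 0.5361, 0.0000, 0.2144)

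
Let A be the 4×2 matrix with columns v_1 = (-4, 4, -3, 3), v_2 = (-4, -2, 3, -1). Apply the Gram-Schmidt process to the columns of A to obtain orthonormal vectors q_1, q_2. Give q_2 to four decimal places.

q_2 = (-0.7930, -0.3084, 0.5066, -0.1395)

v_1 = (-4, 4, -3, 3); ‖v_1‖ = 7.0711, so q_1 = (-0.5657, 0.5657, -0.4243, 0.4243).
q_1·v_2 = (-0.5657)·(-4) + 0.5657·(-2) + (-0.4243)·3 + 0.4243·(-1) = -0.5657.
u_2 = v_2 + 0.5657·q_1 = (-4.3200, -1.6800, 2.7600, -0.7600).
‖u_2‖ = 5.4479, so q_2 = (-0.7930, -0.3084, 0.5066, -0.1395).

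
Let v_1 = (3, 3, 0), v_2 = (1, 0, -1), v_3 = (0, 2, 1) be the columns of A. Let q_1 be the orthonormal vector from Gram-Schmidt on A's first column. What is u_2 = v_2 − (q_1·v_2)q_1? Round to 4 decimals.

v_1 = (3, 3, 0); ‖v_1‖ = 4.2426, so q_1 = (0.7071, 0.7071, 0.0000).
q_1·v_2 = 0.7071·1 + 0.7071·0 + 0.0000·(-1) = 0.7071.
u_2 = v_2 − 0.7071·q_1 = (0.5000, -0.5000, -1.0000).

u_2 = (0.5000, -0.5000, -1.0000)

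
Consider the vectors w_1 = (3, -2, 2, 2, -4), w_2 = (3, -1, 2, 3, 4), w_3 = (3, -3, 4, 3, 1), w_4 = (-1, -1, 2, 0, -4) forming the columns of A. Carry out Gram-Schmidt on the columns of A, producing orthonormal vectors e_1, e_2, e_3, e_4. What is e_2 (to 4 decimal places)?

e_2 = (0.4191, -0.1179, 0.2794, 0.4409, 0.7334)

w_1 = (3, -2, 2, 2, -4); ‖w_1‖ = 6.0828, so e_1 = (0.4932, -0.3288, 0.3288, 0.3288, -0.6576).
e_1·w_2 = 0.4932·3 + (-0.3288)·(-1) + 0.3288·2 + 0.3288·3 + (-0.6576)·4 = 0.8220.
u_2 = w_2 − 0.8220·e_1 = (2.5946, -0.7297, 1.7297, 2.7297, 4.5405).
‖u_2‖ = 6.1907, so e_2 = (0.4191, -0.1179, 0.2794, 0.4409, 0.7334).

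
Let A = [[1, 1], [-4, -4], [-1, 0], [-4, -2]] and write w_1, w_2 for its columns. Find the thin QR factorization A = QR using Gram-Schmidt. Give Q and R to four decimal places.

e_1 = w_1/‖w_1‖ = (1, -4, -1, -4)/5.8310 = (0.1715, -0.6860, -0.1715, -0.6860).
r_{12} = e_1·w_2 = 4.2875.
u_2 = w_2 − 4.2875·e_1 = (0.2647, -1.0588, 0.7353, 0.9412).
‖u_2‖ = 1.6179, so e_2 = (0.1636, -0.6544, 0.4545, 0.5817).

Q = [[0.1715, 0.1636], [-0.6860, -0.6544], [-0.1715, 0.4545], [-0.6860, 0.5817]], R = [[5.8310, 4.2875], [0.0000, 1.6179]]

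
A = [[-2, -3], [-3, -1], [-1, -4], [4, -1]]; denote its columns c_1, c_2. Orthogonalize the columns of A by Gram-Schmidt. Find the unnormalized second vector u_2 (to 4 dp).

u_2 = (-2.4000, -0.1000, -3.7000, -2.2000)

e_1 = c_1/‖c_1‖ = (-2, -3, -1, 4)/5.4772 = (-0.3651, -0.5477, -0.1826, 0.7303).
r_{12} = e_1·c_2 = 1.6432.
u_2 = c_2 − 1.6432·e_1 = (-2.4000, -0.1000, -3.7000, -2.2000).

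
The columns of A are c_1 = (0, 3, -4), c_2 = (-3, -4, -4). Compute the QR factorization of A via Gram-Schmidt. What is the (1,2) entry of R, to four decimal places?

e_1 = c_1/‖c_1‖ = (0, 3, -4)/5.0000 = (0.0000, 0.6000, -0.8000).
r_{12} = e_1·c_2 = 0.8000.

r_{12} = 0.8000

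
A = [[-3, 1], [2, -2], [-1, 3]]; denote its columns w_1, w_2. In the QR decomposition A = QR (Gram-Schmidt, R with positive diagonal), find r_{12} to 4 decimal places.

r_{12} = -2.6726

w_1 = (-3, 2, -1); ‖w_1‖ = 3.7417, so e_1 = (-0.8018, 0.5345, -0.2673).
r_{12} = e_1·w_2 = -2.6726.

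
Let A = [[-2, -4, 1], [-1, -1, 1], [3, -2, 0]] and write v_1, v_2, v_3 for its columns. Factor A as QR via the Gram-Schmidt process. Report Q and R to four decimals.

Q = [[-0.5345, -0.7916, -0.2962], [-0.2673, -0.1741, 0.9478], [0.8018, -0.5858, 0.1185]], R = [[3.7417, 0.8018, -0.8018], [0.0000, 4.5119, -0.9657], [0.0000, 0.0000, 0.6516]]

v_1 = (-2, -1, 3); ‖v_1‖ = 3.7417, so e_1 = (-0.5345, -0.2673, 0.8018).
e_1·v_2 = (-0.5345)·(-4) + (-0.2673)·(-1) + 0.8018·(-2) = 0.8018.
u_2 = v_2 − 0.8018·e_1 = (-3.5714, -0.7857, -2.6429).
‖u_2‖ = 4.5119, so e_2 = (-0.7916, -0.1741, -0.5858).
e_1·v_3 = (-0.5345)·1 + (-0.2673)·1 + 0.8018·0 = -0.8018; e_2·v_3 = (-0.7916)·1 + (-0.1741)·1 + (-0.5858)·0 = -0.9657.
u_3 = v_3 + 0.8018·e_1 + 0.9657·e_2 = (-0.1930, 0.6175, 0.0772).
‖u_3‖ = 0.6516, so e_3 = (-0.2962, 0.9478, 0.1185).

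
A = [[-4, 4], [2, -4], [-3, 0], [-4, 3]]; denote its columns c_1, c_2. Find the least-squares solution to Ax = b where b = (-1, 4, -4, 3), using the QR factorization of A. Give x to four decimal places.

x = (0.1749, -0.1148)

e_1 = c_1/‖c_1‖ = (-4, 2, -3, -4)/6.7082 = (-0.5963, 0.2981, -0.4472, -0.5963).
r_{12} = e_1·c_2 = -5.3666.
u_2 = c_2 + 5.3666·e_1 = (0.8000, -2.4000, -2.4000, -0.2000).
‖u_2‖ = 3.4928, so e_2 = (0.2290, -0.6871, -0.6871, -0.0573).
Qᵀb = (1.7889, -0.4008).
Back-substitute: x_2 = -0.4008/3.4928 = -0.1148.
x_1 = (1.7889 + 5.3666·(-0.1148))/6.7082 = 0.1749.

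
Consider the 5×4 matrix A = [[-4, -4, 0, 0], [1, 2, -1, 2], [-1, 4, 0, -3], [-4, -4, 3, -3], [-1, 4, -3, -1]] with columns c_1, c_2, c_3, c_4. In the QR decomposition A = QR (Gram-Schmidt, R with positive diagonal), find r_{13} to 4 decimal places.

r_{13} = -1.6903

c_1 = (-4, 1, -1, -4, -1); ‖c_1‖ = 5.9161, so e_1 = (-0.6761, 0.1690, -0.1690, -0.6761, -0.1690).
r_{13} = e_1·c_3 = -1.6903.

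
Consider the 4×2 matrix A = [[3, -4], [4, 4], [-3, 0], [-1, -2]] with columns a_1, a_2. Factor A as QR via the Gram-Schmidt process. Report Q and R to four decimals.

a_1 = (3, 4, -3, -1); ‖a_1‖ = 5.9161, so e_1 = (0.5071, 0.6761, -0.5071, -0.1690).
e_1·a_2 = 0.5071·(-4) + 0.6761·4 + (-0.5071)·0 + (-0.1690)·(-2) = 1.0142.
u_2 = a_2 − 1.0142·e_1 = (-4.5143, 3.3143, 0.5143, -1.8286).
‖u_2‖ = 5.9137, so e_2 = (-0.7634, 0.5604, 0.0870, -0.3092).

Q = [[0.5071, -0.7634], [0.6761, 0.5604], [-0.5071, 0.0870], [-0.1690, -0.3092]], R = [[5.9161, 1.0142], [0.0000, 5.9137]]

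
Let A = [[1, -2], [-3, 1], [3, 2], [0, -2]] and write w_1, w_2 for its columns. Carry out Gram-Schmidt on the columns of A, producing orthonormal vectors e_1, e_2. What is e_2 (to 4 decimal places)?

e_2 = (-0.5705, 0.3218, 0.5119, -0.5558)

w_1 = (1, -3, 3, 0); ‖w_1‖ = 4.3589, so e_1 = (0.2294, -0.6882, 0.6882, 0.0000).
e_1·w_2 = 0.2294·(-2) + (-0.6882)·1 + 0.6882·2 + 0.0000·(-2) = 0.2294.
u_2 = w_2 − 0.2294·e_1 = (-2.0526, 1.1579, 1.8421, -2.0000).
‖u_2‖ = 3.5982, so e_2 = (-0.5705, 0.3218, 0.5119, -0.5558).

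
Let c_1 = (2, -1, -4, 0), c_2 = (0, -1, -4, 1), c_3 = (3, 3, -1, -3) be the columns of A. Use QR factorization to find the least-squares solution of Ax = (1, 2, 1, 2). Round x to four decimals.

x = (-0.3429, 0.1200, 0.1657)

q_1 = c_1/‖c_1‖ = (2, -1, -4, 0)/4.5826 = (0.4364, -0.2182, -0.8729, 0.0000).
r_{12} = q_1·c_2 = 3.7097.
u_2 = c_2 − 3.7097·q_1 = (-1.6190, -0.1905, -0.7619, 1.0000).
‖u_2‖ = 2.0587, so q_2 = (-0.7865, -0.0925, -0.3701, 0.4858).
r_{13} = q_1·c_3 = 1.5275; r_{23} = q_2·c_3 = -3.7241.
u_3 = c_3 − 1.5275·q_1 + 3.7241·q_2 = (-0.5955, 2.9888, -1.0449, -1.1910).
‖u_3‖ = 3.4348, so q_3 = (-0.1734, 0.8701, -0.3042, -0.3467).
Qᵀb = (-0.8729, -0.3701, 0.5692).
Back-substitute: x_3 = 0.5692/3.4348 = 0.1657.
x_2 = (-0.3701 + 3.7241·0.1657)/2.0587 = 0.1200.
x_1 = (-0.8729 − 3.7097·0.1200 − 1.5275·0.1657)/4.5826 = -0.3429.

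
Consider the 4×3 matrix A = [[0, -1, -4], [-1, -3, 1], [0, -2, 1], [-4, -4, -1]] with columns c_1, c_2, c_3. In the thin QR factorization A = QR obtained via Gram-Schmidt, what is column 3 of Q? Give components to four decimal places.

q_3 = (-0.9405, 0.2562, 0.2140, -0.0641)

c_1 = (0, -1, 0, -4); ‖c_1‖ = 4.1231, so q_1 = (0.0000, -0.2425, 0.0000, -0.9701).
q_1·c_2 = 0.0000·(-1) + (-0.2425)·(-3) + 0.0000·(-2) + (-0.9701)·(-4) = 4.6082.
u_2 = c_2 − 4.6082·q_1 = (-1.0000, -1.8824, -2.0000, 0.4706).
‖u_2‖ = 2.9605, so q_2 = (-0.3378, -0.6358, -0.6756, 0.1590).
q_1·c_3 = 0.0000·(-4) + (-0.2425)·1 + 0.0000·1 + (-0.9701)·(-1) = 0.7276; q_2·c_3 = (-0.3378)·(-4) + (-0.6358)·1 + (-0.6756)·1 + 0.1590·(-1) = -0.1192.
u_3 = c_3 − 0.7276·q_1 + 0.1192·q_2 = (-4.0403, 1.1007, 0.9195, -0.2752).
‖u_3‖ = 4.2961, so q_3 = (-0.9405, 0.2562, 0.2140, -0.0641).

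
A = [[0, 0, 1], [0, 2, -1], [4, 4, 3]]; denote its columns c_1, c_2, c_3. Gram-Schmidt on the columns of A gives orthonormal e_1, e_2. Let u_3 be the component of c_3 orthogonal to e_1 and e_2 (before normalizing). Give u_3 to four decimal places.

u_3 = (1.0000, 0.0000, 0.0000)

c_1 = (0, 0, 4); ‖c_1‖ = 4.0000, so e_1 = (0.0000, 0.0000, 1.0000).
e_1·c_2 = 0.0000·0 + 0.0000·2 + 1.0000·4 = 4.0000.
u_2 = c_2 − 4.0000·e_1 = (0.0000, 2.0000, 0.0000).
‖u_2‖ = 2.0000, so e_2 = (0.0000, 1.0000, 0.0000).
e_1·c_3 = 0.0000·1 + 0.0000·(-1) + 1.0000·3 = 3.0000; e_2·c_3 = 0.0000·1 + 1.0000·(-1) + 0.0000·3 = -1.0000.
u_3 = c_3 − 3.0000·e_1 + 1.0000·e_2 = (1.0000, 0.0000, 0.0000).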